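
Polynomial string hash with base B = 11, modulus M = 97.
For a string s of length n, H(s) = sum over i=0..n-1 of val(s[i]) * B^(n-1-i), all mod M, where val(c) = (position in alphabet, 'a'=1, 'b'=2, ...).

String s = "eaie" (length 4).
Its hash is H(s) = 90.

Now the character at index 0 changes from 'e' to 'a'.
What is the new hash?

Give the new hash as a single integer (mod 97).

val('e') = 5, val('a') = 1
Position k = 0, exponent = n-1-k = 3
B^3 mod M = 11^3 mod 97 = 70
Delta = (1 - 5) * 70 mod 97 = 11
New hash = (90 + 11) mod 97 = 4

Answer: 4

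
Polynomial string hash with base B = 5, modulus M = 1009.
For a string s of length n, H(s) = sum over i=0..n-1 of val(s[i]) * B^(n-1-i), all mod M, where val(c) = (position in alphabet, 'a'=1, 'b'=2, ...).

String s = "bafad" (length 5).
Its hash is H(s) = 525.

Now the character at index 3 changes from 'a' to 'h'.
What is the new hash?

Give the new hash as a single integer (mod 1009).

Answer: 560

Derivation:
val('a') = 1, val('h') = 8
Position k = 3, exponent = n-1-k = 1
B^1 mod M = 5^1 mod 1009 = 5
Delta = (8 - 1) * 5 mod 1009 = 35
New hash = (525 + 35) mod 1009 = 560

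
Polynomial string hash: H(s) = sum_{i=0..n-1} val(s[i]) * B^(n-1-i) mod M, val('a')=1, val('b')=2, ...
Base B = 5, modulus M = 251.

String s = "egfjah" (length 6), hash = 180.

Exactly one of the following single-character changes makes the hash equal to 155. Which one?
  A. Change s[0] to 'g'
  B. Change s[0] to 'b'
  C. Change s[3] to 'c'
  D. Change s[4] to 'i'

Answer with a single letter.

Option A: s[0]='e'->'g', delta=(7-5)*5^5 mod 251 = 226, hash=180+226 mod 251 = 155 <-- target
Option B: s[0]='e'->'b', delta=(2-5)*5^5 mod 251 = 163, hash=180+163 mod 251 = 92
Option C: s[3]='j'->'c', delta=(3-10)*5^2 mod 251 = 76, hash=180+76 mod 251 = 5
Option D: s[4]='a'->'i', delta=(9-1)*5^1 mod 251 = 40, hash=180+40 mod 251 = 220

Answer: A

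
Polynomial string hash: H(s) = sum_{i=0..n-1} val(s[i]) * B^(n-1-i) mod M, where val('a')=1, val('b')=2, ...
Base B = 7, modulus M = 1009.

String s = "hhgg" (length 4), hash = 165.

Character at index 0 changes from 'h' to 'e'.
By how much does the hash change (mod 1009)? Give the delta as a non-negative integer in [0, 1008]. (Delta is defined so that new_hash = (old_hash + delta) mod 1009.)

Answer: 989

Derivation:
Delta formula: (val(new) - val(old)) * B^(n-1-k) mod M
  val('e') - val('h') = 5 - 8 = -3
  B^(n-1-k) = 7^3 mod 1009 = 343
  Delta = -3 * 343 mod 1009 = 989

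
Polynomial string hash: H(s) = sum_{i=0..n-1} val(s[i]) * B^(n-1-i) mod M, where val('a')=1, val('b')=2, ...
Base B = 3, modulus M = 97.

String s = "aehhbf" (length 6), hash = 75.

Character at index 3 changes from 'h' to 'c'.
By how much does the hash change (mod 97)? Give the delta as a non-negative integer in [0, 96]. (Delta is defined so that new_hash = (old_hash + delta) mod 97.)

Delta formula: (val(new) - val(old)) * B^(n-1-k) mod M
  val('c') - val('h') = 3 - 8 = -5
  B^(n-1-k) = 3^2 mod 97 = 9
  Delta = -5 * 9 mod 97 = 52

Answer: 52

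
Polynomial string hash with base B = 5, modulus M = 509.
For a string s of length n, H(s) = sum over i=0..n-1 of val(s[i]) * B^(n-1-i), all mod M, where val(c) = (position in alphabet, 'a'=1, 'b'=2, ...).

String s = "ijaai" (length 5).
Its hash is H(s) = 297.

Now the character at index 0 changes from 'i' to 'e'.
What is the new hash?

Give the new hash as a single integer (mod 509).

Answer: 342

Derivation:
val('i') = 9, val('e') = 5
Position k = 0, exponent = n-1-k = 4
B^4 mod M = 5^4 mod 509 = 116
Delta = (5 - 9) * 116 mod 509 = 45
New hash = (297 + 45) mod 509 = 342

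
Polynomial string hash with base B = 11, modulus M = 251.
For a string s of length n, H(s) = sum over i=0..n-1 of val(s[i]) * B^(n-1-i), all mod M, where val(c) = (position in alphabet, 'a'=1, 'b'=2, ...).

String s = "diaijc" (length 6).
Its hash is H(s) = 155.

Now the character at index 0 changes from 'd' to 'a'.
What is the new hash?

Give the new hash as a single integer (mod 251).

val('d') = 4, val('a') = 1
Position k = 0, exponent = n-1-k = 5
B^5 mod M = 11^5 mod 251 = 160
Delta = (1 - 4) * 160 mod 251 = 22
New hash = (155 + 22) mod 251 = 177

Answer: 177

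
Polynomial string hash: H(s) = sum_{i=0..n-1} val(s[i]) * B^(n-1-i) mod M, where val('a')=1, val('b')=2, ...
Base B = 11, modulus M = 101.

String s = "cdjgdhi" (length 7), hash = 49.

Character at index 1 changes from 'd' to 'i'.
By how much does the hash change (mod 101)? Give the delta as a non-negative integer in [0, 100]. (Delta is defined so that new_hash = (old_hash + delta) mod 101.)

Answer: 83

Derivation:
Delta formula: (val(new) - val(old)) * B^(n-1-k) mod M
  val('i') - val('d') = 9 - 4 = 5
  B^(n-1-k) = 11^5 mod 101 = 57
  Delta = 5 * 57 mod 101 = 83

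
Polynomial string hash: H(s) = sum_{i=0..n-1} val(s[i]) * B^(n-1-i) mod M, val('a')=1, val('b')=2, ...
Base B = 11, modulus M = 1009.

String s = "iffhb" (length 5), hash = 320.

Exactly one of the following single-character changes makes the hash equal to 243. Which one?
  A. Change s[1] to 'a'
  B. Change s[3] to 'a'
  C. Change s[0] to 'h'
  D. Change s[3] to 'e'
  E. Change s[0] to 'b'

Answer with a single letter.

Option A: s[1]='f'->'a', delta=(1-6)*11^3 mod 1009 = 408, hash=320+408 mod 1009 = 728
Option B: s[3]='h'->'a', delta=(1-8)*11^1 mod 1009 = 932, hash=320+932 mod 1009 = 243 <-- target
Option C: s[0]='i'->'h', delta=(8-9)*11^4 mod 1009 = 494, hash=320+494 mod 1009 = 814
Option D: s[3]='h'->'e', delta=(5-8)*11^1 mod 1009 = 976, hash=320+976 mod 1009 = 287
Option E: s[0]='i'->'b', delta=(2-9)*11^4 mod 1009 = 431, hash=320+431 mod 1009 = 751

Answer: B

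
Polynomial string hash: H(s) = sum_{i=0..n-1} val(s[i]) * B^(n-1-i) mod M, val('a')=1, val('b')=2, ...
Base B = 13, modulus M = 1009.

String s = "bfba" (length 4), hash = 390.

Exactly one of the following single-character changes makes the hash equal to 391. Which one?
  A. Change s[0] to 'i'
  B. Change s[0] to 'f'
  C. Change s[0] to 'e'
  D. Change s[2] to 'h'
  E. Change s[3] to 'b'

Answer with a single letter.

Answer: E

Derivation:
Option A: s[0]='b'->'i', delta=(9-2)*13^3 mod 1009 = 244, hash=390+244 mod 1009 = 634
Option B: s[0]='b'->'f', delta=(6-2)*13^3 mod 1009 = 716, hash=390+716 mod 1009 = 97
Option C: s[0]='b'->'e', delta=(5-2)*13^3 mod 1009 = 537, hash=390+537 mod 1009 = 927
Option D: s[2]='b'->'h', delta=(8-2)*13^1 mod 1009 = 78, hash=390+78 mod 1009 = 468
Option E: s[3]='a'->'b', delta=(2-1)*13^0 mod 1009 = 1, hash=390+1 mod 1009 = 391 <-- target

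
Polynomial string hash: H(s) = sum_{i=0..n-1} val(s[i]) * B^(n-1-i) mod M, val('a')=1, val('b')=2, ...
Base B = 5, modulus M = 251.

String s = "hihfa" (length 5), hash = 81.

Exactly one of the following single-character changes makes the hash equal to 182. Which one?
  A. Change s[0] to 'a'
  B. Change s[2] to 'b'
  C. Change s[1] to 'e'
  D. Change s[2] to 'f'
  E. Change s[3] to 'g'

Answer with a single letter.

Answer: B

Derivation:
Option A: s[0]='h'->'a', delta=(1-8)*5^4 mod 251 = 143, hash=81+143 mod 251 = 224
Option B: s[2]='h'->'b', delta=(2-8)*5^2 mod 251 = 101, hash=81+101 mod 251 = 182 <-- target
Option C: s[1]='i'->'e', delta=(5-9)*5^3 mod 251 = 2, hash=81+2 mod 251 = 83
Option D: s[2]='h'->'f', delta=(6-8)*5^2 mod 251 = 201, hash=81+201 mod 251 = 31
Option E: s[3]='f'->'g', delta=(7-6)*5^1 mod 251 = 5, hash=81+5 mod 251 = 86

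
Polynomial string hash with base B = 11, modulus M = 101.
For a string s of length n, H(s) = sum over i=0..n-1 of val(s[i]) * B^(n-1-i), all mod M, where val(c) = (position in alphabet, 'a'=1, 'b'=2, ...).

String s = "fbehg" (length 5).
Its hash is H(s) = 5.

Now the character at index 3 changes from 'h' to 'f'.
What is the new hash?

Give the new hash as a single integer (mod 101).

Answer: 84

Derivation:
val('h') = 8, val('f') = 6
Position k = 3, exponent = n-1-k = 1
B^1 mod M = 11^1 mod 101 = 11
Delta = (6 - 8) * 11 mod 101 = 79
New hash = (5 + 79) mod 101 = 84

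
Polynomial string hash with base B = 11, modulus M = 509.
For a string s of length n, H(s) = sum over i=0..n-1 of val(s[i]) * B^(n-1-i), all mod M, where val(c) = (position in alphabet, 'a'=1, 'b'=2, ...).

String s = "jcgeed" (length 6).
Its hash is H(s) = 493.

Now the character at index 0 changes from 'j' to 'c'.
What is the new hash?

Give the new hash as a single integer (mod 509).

Answer: 62

Derivation:
val('j') = 10, val('c') = 3
Position k = 0, exponent = n-1-k = 5
B^5 mod M = 11^5 mod 509 = 207
Delta = (3 - 10) * 207 mod 509 = 78
New hash = (493 + 78) mod 509 = 62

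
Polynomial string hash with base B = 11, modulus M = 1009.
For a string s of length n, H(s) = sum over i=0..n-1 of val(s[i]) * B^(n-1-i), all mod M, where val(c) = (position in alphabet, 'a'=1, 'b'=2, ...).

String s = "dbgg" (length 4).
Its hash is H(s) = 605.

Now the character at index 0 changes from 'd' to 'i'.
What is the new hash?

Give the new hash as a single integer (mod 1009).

val('d') = 4, val('i') = 9
Position k = 0, exponent = n-1-k = 3
B^3 mod M = 11^3 mod 1009 = 322
Delta = (9 - 4) * 322 mod 1009 = 601
New hash = (605 + 601) mod 1009 = 197

Answer: 197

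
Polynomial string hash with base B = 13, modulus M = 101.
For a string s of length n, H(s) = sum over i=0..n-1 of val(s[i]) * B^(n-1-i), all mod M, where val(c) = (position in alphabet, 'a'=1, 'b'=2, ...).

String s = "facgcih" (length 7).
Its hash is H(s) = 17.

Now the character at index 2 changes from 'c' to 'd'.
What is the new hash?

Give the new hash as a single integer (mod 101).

Answer: 96

Derivation:
val('c') = 3, val('d') = 4
Position k = 2, exponent = n-1-k = 4
B^4 mod M = 13^4 mod 101 = 79
Delta = (4 - 3) * 79 mod 101 = 79
New hash = (17 + 79) mod 101 = 96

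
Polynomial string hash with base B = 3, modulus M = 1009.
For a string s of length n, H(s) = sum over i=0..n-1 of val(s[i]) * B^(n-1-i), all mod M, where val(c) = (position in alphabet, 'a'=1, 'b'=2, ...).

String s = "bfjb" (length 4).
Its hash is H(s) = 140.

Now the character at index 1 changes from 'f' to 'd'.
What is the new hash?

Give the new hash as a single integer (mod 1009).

val('f') = 6, val('d') = 4
Position k = 1, exponent = n-1-k = 2
B^2 mod M = 3^2 mod 1009 = 9
Delta = (4 - 6) * 9 mod 1009 = 991
New hash = (140 + 991) mod 1009 = 122

Answer: 122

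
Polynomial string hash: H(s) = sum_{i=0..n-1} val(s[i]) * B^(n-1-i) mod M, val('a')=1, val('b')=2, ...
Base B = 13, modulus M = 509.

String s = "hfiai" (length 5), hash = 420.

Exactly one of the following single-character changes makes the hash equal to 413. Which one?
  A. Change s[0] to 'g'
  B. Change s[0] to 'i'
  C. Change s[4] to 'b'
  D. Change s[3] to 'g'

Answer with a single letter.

Answer: C

Derivation:
Option A: s[0]='h'->'g', delta=(7-8)*13^4 mod 509 = 452, hash=420+452 mod 509 = 363
Option B: s[0]='h'->'i', delta=(9-8)*13^4 mod 509 = 57, hash=420+57 mod 509 = 477
Option C: s[4]='i'->'b', delta=(2-9)*13^0 mod 509 = 502, hash=420+502 mod 509 = 413 <-- target
Option D: s[3]='a'->'g', delta=(7-1)*13^1 mod 509 = 78, hash=420+78 mod 509 = 498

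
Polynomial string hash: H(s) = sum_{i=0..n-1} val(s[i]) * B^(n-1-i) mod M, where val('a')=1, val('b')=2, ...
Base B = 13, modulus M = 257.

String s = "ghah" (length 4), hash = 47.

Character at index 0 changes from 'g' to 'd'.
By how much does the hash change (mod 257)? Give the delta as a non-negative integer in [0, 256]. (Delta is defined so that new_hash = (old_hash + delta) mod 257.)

Answer: 91

Derivation:
Delta formula: (val(new) - val(old)) * B^(n-1-k) mod M
  val('d') - val('g') = 4 - 7 = -3
  B^(n-1-k) = 13^3 mod 257 = 141
  Delta = -3 * 141 mod 257 = 91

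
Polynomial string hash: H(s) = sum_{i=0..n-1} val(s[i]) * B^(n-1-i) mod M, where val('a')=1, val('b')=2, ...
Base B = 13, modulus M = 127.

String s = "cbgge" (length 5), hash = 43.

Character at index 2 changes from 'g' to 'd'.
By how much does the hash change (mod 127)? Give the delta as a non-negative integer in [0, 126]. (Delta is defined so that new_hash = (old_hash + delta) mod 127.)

Delta formula: (val(new) - val(old)) * B^(n-1-k) mod M
  val('d') - val('g') = 4 - 7 = -3
  B^(n-1-k) = 13^2 mod 127 = 42
  Delta = -3 * 42 mod 127 = 1

Answer: 1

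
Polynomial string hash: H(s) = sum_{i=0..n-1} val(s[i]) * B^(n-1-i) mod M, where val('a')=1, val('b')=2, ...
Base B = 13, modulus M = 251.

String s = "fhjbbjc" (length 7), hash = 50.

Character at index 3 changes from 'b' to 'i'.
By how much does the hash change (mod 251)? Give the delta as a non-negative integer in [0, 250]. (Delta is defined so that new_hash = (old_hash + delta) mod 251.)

Delta formula: (val(new) - val(old)) * B^(n-1-k) mod M
  val('i') - val('b') = 9 - 2 = 7
  B^(n-1-k) = 13^3 mod 251 = 189
  Delta = 7 * 189 mod 251 = 68

Answer: 68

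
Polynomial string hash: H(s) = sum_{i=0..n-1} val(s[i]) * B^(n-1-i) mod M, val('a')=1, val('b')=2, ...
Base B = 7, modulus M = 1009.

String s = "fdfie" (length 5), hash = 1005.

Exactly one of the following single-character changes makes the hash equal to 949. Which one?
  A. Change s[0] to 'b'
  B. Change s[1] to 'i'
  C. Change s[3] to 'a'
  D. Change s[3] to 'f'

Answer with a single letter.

Option A: s[0]='f'->'b', delta=(2-6)*7^4 mod 1009 = 486, hash=1005+486 mod 1009 = 482
Option B: s[1]='d'->'i', delta=(9-4)*7^3 mod 1009 = 706, hash=1005+706 mod 1009 = 702
Option C: s[3]='i'->'a', delta=(1-9)*7^1 mod 1009 = 953, hash=1005+953 mod 1009 = 949 <-- target
Option D: s[3]='i'->'f', delta=(6-9)*7^1 mod 1009 = 988, hash=1005+988 mod 1009 = 984

Answer: C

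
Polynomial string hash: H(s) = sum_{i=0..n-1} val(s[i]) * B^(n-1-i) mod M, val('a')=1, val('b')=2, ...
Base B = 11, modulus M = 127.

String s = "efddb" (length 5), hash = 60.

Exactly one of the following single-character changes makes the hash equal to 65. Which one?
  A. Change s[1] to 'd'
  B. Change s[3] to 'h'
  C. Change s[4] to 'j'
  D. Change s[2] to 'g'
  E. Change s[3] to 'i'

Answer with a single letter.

Option A: s[1]='f'->'d', delta=(4-6)*11^3 mod 127 = 5, hash=60+5 mod 127 = 65 <-- target
Option B: s[3]='d'->'h', delta=(8-4)*11^1 mod 127 = 44, hash=60+44 mod 127 = 104
Option C: s[4]='b'->'j', delta=(10-2)*11^0 mod 127 = 8, hash=60+8 mod 127 = 68
Option D: s[2]='d'->'g', delta=(7-4)*11^2 mod 127 = 109, hash=60+109 mod 127 = 42
Option E: s[3]='d'->'i', delta=(9-4)*11^1 mod 127 = 55, hash=60+55 mod 127 = 115

Answer: A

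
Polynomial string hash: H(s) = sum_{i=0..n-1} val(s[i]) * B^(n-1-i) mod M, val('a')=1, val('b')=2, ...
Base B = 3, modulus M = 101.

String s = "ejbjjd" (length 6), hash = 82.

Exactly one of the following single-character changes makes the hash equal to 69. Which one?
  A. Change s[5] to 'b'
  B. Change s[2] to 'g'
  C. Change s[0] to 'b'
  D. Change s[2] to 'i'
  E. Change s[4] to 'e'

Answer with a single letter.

Answer: D

Derivation:
Option A: s[5]='d'->'b', delta=(2-4)*3^0 mod 101 = 99, hash=82+99 mod 101 = 80
Option B: s[2]='b'->'g', delta=(7-2)*3^3 mod 101 = 34, hash=82+34 mod 101 = 15
Option C: s[0]='e'->'b', delta=(2-5)*3^5 mod 101 = 79, hash=82+79 mod 101 = 60
Option D: s[2]='b'->'i', delta=(9-2)*3^3 mod 101 = 88, hash=82+88 mod 101 = 69 <-- target
Option E: s[4]='j'->'e', delta=(5-10)*3^1 mod 101 = 86, hash=82+86 mod 101 = 67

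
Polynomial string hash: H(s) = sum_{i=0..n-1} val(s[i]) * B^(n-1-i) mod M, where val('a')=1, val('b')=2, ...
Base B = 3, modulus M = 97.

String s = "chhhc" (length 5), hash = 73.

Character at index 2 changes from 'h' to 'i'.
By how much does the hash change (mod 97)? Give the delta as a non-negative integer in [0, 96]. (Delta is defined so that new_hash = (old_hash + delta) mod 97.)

Answer: 9

Derivation:
Delta formula: (val(new) - val(old)) * B^(n-1-k) mod M
  val('i') - val('h') = 9 - 8 = 1
  B^(n-1-k) = 3^2 mod 97 = 9
  Delta = 1 * 9 mod 97 = 9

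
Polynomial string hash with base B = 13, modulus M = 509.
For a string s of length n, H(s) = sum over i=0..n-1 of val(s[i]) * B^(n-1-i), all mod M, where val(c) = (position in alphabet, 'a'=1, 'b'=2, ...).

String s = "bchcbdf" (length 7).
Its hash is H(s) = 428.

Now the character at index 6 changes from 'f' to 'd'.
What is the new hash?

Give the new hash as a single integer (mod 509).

val('f') = 6, val('d') = 4
Position k = 6, exponent = n-1-k = 0
B^0 mod M = 13^0 mod 509 = 1
Delta = (4 - 6) * 1 mod 509 = 507
New hash = (428 + 507) mod 509 = 426

Answer: 426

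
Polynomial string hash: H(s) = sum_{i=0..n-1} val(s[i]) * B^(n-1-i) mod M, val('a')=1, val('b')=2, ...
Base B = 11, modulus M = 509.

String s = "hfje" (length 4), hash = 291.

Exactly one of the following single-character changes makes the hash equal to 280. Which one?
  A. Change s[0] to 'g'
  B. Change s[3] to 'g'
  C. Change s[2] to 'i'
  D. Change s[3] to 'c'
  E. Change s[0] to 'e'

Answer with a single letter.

Answer: C

Derivation:
Option A: s[0]='h'->'g', delta=(7-8)*11^3 mod 509 = 196, hash=291+196 mod 509 = 487
Option B: s[3]='e'->'g', delta=(7-5)*11^0 mod 509 = 2, hash=291+2 mod 509 = 293
Option C: s[2]='j'->'i', delta=(9-10)*11^1 mod 509 = 498, hash=291+498 mod 509 = 280 <-- target
Option D: s[3]='e'->'c', delta=(3-5)*11^0 mod 509 = 507, hash=291+507 mod 509 = 289
Option E: s[0]='h'->'e', delta=(5-8)*11^3 mod 509 = 79, hash=291+79 mod 509 = 370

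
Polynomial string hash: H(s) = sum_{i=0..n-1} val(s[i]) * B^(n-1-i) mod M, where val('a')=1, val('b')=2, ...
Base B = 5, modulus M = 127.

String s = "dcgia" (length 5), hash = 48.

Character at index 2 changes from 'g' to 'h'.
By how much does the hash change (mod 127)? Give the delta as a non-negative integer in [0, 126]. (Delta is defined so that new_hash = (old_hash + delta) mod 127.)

Delta formula: (val(new) - val(old)) * B^(n-1-k) mod M
  val('h') - val('g') = 8 - 7 = 1
  B^(n-1-k) = 5^2 mod 127 = 25
  Delta = 1 * 25 mod 127 = 25

Answer: 25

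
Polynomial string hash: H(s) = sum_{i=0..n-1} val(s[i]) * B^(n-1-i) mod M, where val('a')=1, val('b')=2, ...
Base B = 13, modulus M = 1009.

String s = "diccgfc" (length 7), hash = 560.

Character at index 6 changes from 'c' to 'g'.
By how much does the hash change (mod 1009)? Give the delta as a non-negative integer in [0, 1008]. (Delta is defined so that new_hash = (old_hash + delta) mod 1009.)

Delta formula: (val(new) - val(old)) * B^(n-1-k) mod M
  val('g') - val('c') = 7 - 3 = 4
  B^(n-1-k) = 13^0 mod 1009 = 1
  Delta = 4 * 1 mod 1009 = 4

Answer: 4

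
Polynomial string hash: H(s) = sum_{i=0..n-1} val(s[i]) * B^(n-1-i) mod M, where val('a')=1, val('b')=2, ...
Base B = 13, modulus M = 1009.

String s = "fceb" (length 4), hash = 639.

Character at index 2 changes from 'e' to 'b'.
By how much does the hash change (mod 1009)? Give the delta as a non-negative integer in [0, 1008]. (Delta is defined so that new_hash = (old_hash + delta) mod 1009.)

Delta formula: (val(new) - val(old)) * B^(n-1-k) mod M
  val('b') - val('e') = 2 - 5 = -3
  B^(n-1-k) = 13^1 mod 1009 = 13
  Delta = -3 * 13 mod 1009 = 970

Answer: 970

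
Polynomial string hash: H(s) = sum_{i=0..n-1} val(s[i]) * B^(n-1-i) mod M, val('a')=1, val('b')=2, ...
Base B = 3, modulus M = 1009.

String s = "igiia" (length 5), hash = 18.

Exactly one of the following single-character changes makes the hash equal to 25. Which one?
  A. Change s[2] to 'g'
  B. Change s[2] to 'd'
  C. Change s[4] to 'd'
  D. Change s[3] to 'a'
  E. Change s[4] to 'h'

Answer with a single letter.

Option A: s[2]='i'->'g', delta=(7-9)*3^2 mod 1009 = 991, hash=18+991 mod 1009 = 0
Option B: s[2]='i'->'d', delta=(4-9)*3^2 mod 1009 = 964, hash=18+964 mod 1009 = 982
Option C: s[4]='a'->'d', delta=(4-1)*3^0 mod 1009 = 3, hash=18+3 mod 1009 = 21
Option D: s[3]='i'->'a', delta=(1-9)*3^1 mod 1009 = 985, hash=18+985 mod 1009 = 1003
Option E: s[4]='a'->'h', delta=(8-1)*3^0 mod 1009 = 7, hash=18+7 mod 1009 = 25 <-- target

Answer: E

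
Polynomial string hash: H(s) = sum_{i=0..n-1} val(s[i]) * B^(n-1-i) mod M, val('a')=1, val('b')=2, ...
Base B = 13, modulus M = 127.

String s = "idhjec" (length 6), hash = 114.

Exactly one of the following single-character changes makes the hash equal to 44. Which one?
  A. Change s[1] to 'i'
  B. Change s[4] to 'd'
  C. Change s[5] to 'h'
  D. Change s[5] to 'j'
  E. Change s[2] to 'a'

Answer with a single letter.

Option A: s[1]='d'->'i', delta=(9-4)*13^4 mod 127 = 57, hash=114+57 mod 127 = 44 <-- target
Option B: s[4]='e'->'d', delta=(4-5)*13^1 mod 127 = 114, hash=114+114 mod 127 = 101
Option C: s[5]='c'->'h', delta=(8-3)*13^0 mod 127 = 5, hash=114+5 mod 127 = 119
Option D: s[5]='c'->'j', delta=(10-3)*13^0 mod 127 = 7, hash=114+7 mod 127 = 121
Option E: s[2]='h'->'a', delta=(1-8)*13^3 mod 127 = 115, hash=114+115 mod 127 = 102

Answer: A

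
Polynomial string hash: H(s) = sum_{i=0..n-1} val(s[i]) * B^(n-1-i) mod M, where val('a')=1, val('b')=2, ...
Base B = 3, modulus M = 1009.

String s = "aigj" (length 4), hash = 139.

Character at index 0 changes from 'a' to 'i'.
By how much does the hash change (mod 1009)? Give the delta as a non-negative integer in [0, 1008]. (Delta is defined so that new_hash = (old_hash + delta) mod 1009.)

Answer: 216

Derivation:
Delta formula: (val(new) - val(old)) * B^(n-1-k) mod M
  val('i') - val('a') = 9 - 1 = 8
  B^(n-1-k) = 3^3 mod 1009 = 27
  Delta = 8 * 27 mod 1009 = 216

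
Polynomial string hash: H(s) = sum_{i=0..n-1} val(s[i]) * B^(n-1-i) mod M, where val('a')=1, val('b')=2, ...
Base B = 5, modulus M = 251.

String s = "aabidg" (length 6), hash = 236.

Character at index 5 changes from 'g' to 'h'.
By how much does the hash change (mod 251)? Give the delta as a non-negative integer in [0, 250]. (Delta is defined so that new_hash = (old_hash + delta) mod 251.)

Answer: 1

Derivation:
Delta formula: (val(new) - val(old)) * B^(n-1-k) mod M
  val('h') - val('g') = 8 - 7 = 1
  B^(n-1-k) = 5^0 mod 251 = 1
  Delta = 1 * 1 mod 251 = 1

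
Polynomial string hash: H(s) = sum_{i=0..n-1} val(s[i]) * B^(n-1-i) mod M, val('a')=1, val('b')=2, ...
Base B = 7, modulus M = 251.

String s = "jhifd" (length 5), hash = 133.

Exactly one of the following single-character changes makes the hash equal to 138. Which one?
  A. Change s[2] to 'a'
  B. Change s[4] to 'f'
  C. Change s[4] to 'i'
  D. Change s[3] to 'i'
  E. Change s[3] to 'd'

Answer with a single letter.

Option A: s[2]='i'->'a', delta=(1-9)*7^2 mod 251 = 110, hash=133+110 mod 251 = 243
Option B: s[4]='d'->'f', delta=(6-4)*7^0 mod 251 = 2, hash=133+2 mod 251 = 135
Option C: s[4]='d'->'i', delta=(9-4)*7^0 mod 251 = 5, hash=133+5 mod 251 = 138 <-- target
Option D: s[3]='f'->'i', delta=(9-6)*7^1 mod 251 = 21, hash=133+21 mod 251 = 154
Option E: s[3]='f'->'d', delta=(4-6)*7^1 mod 251 = 237, hash=133+237 mod 251 = 119

Answer: C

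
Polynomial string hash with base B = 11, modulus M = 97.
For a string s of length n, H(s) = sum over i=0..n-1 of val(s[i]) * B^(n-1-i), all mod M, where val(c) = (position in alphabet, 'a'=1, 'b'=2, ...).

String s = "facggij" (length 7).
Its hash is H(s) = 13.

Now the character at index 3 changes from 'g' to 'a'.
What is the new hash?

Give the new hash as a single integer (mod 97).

Answer: 78

Derivation:
val('g') = 7, val('a') = 1
Position k = 3, exponent = n-1-k = 3
B^3 mod M = 11^3 mod 97 = 70
Delta = (1 - 7) * 70 mod 97 = 65
New hash = (13 + 65) mod 97 = 78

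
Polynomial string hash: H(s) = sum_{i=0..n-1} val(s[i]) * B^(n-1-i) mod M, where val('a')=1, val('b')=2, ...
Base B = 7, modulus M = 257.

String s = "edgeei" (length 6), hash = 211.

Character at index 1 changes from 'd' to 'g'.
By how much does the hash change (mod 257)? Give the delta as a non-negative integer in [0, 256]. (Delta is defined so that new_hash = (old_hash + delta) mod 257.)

Answer: 7

Derivation:
Delta formula: (val(new) - val(old)) * B^(n-1-k) mod M
  val('g') - val('d') = 7 - 4 = 3
  B^(n-1-k) = 7^4 mod 257 = 88
  Delta = 3 * 88 mod 257 = 7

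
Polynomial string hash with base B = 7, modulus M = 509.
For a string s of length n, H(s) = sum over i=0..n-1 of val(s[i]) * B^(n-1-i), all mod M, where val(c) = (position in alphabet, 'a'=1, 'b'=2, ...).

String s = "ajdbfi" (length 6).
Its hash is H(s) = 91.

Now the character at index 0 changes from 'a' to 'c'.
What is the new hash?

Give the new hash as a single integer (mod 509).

val('a') = 1, val('c') = 3
Position k = 0, exponent = n-1-k = 5
B^5 mod M = 7^5 mod 509 = 10
Delta = (3 - 1) * 10 mod 509 = 20
New hash = (91 + 20) mod 509 = 111

Answer: 111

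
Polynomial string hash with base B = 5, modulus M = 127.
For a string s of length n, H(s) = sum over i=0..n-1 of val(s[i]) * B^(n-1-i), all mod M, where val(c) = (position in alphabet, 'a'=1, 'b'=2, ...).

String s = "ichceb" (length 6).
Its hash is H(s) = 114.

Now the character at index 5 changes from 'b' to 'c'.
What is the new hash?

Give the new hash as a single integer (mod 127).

val('b') = 2, val('c') = 3
Position k = 5, exponent = n-1-k = 0
B^0 mod M = 5^0 mod 127 = 1
Delta = (3 - 2) * 1 mod 127 = 1
New hash = (114 + 1) mod 127 = 115

Answer: 115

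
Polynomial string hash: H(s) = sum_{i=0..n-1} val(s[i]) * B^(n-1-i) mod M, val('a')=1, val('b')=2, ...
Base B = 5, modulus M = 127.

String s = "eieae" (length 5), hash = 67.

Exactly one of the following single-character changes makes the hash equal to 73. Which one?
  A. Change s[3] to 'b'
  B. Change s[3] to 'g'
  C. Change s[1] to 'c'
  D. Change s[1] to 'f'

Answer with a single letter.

Option A: s[3]='a'->'b', delta=(2-1)*5^1 mod 127 = 5, hash=67+5 mod 127 = 72
Option B: s[3]='a'->'g', delta=(7-1)*5^1 mod 127 = 30, hash=67+30 mod 127 = 97
Option C: s[1]='i'->'c', delta=(3-9)*5^3 mod 127 = 12, hash=67+12 mod 127 = 79
Option D: s[1]='i'->'f', delta=(6-9)*5^3 mod 127 = 6, hash=67+6 mod 127 = 73 <-- target

Answer: D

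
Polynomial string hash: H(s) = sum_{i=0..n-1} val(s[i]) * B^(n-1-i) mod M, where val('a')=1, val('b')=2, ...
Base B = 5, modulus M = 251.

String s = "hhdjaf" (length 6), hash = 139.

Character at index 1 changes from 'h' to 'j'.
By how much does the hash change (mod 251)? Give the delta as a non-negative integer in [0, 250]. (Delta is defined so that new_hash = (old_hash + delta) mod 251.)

Delta formula: (val(new) - val(old)) * B^(n-1-k) mod M
  val('j') - val('h') = 10 - 8 = 2
  B^(n-1-k) = 5^4 mod 251 = 123
  Delta = 2 * 123 mod 251 = 246

Answer: 246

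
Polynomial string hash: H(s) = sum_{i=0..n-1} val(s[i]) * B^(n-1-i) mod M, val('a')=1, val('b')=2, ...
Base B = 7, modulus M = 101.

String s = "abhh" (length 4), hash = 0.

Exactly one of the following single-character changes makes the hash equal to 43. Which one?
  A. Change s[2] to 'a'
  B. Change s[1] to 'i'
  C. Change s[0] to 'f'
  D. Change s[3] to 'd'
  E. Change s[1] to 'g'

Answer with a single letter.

Answer: E

Derivation:
Option A: s[2]='h'->'a', delta=(1-8)*7^1 mod 101 = 52, hash=0+52 mod 101 = 52
Option B: s[1]='b'->'i', delta=(9-2)*7^2 mod 101 = 40, hash=0+40 mod 101 = 40
Option C: s[0]='a'->'f', delta=(6-1)*7^3 mod 101 = 99, hash=0+99 mod 101 = 99
Option D: s[3]='h'->'d', delta=(4-8)*7^0 mod 101 = 97, hash=0+97 mod 101 = 97
Option E: s[1]='b'->'g', delta=(7-2)*7^2 mod 101 = 43, hash=0+43 mod 101 = 43 <-- target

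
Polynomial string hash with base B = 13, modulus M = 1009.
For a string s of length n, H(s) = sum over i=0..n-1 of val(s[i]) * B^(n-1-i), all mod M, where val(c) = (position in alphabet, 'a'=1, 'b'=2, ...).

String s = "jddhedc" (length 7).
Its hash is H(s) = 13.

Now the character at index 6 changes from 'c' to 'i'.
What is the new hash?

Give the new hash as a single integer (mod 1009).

val('c') = 3, val('i') = 9
Position k = 6, exponent = n-1-k = 0
B^0 mod M = 13^0 mod 1009 = 1
Delta = (9 - 3) * 1 mod 1009 = 6
New hash = (13 + 6) mod 1009 = 19

Answer: 19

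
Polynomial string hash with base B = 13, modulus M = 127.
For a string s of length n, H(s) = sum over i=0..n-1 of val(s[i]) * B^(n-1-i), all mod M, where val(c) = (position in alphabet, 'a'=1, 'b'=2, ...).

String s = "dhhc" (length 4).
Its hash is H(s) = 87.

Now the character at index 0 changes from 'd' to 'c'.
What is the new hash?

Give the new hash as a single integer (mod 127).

val('d') = 4, val('c') = 3
Position k = 0, exponent = n-1-k = 3
B^3 mod M = 13^3 mod 127 = 38
Delta = (3 - 4) * 38 mod 127 = 89
New hash = (87 + 89) mod 127 = 49

Answer: 49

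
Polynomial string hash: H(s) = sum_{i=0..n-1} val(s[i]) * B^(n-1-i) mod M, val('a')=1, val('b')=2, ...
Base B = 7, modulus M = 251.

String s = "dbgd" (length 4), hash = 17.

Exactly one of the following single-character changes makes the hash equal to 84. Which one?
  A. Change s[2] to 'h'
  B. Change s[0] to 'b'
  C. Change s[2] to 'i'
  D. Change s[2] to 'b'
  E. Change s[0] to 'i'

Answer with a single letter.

Option A: s[2]='g'->'h', delta=(8-7)*7^1 mod 251 = 7, hash=17+7 mod 251 = 24
Option B: s[0]='d'->'b', delta=(2-4)*7^3 mod 251 = 67, hash=17+67 mod 251 = 84 <-- target
Option C: s[2]='g'->'i', delta=(9-7)*7^1 mod 251 = 14, hash=17+14 mod 251 = 31
Option D: s[2]='g'->'b', delta=(2-7)*7^1 mod 251 = 216, hash=17+216 mod 251 = 233
Option E: s[0]='d'->'i', delta=(9-4)*7^3 mod 251 = 209, hash=17+209 mod 251 = 226

Answer: B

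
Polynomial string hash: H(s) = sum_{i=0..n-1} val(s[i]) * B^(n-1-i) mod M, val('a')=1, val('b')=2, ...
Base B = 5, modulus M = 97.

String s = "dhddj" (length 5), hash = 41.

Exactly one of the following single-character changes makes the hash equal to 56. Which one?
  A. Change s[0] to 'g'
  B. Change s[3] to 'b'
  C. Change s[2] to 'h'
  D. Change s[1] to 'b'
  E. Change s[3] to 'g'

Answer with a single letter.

Answer: E

Derivation:
Option A: s[0]='d'->'g', delta=(7-4)*5^4 mod 97 = 32, hash=41+32 mod 97 = 73
Option B: s[3]='d'->'b', delta=(2-4)*5^1 mod 97 = 87, hash=41+87 mod 97 = 31
Option C: s[2]='d'->'h', delta=(8-4)*5^2 mod 97 = 3, hash=41+3 mod 97 = 44
Option D: s[1]='h'->'b', delta=(2-8)*5^3 mod 97 = 26, hash=41+26 mod 97 = 67
Option E: s[3]='d'->'g', delta=(7-4)*5^1 mod 97 = 15, hash=41+15 mod 97 = 56 <-- target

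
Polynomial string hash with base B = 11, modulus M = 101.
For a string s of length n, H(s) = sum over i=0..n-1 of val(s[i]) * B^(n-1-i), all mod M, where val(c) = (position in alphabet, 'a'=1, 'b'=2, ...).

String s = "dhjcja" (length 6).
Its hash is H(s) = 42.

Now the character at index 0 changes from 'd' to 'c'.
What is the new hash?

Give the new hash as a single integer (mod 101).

Answer: 86

Derivation:
val('d') = 4, val('c') = 3
Position k = 0, exponent = n-1-k = 5
B^5 mod M = 11^5 mod 101 = 57
Delta = (3 - 4) * 57 mod 101 = 44
New hash = (42 + 44) mod 101 = 86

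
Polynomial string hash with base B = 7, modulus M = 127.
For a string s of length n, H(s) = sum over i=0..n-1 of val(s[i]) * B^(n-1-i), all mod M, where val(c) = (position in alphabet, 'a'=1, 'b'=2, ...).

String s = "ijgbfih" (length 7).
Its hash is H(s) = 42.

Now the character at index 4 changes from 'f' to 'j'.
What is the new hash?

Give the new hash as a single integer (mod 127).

Answer: 111

Derivation:
val('f') = 6, val('j') = 10
Position k = 4, exponent = n-1-k = 2
B^2 mod M = 7^2 mod 127 = 49
Delta = (10 - 6) * 49 mod 127 = 69
New hash = (42 + 69) mod 127 = 111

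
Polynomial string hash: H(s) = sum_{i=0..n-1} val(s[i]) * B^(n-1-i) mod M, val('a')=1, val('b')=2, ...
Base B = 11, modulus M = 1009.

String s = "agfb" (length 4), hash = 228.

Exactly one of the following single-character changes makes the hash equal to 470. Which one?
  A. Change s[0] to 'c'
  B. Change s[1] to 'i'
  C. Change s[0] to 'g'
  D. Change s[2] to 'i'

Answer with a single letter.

Option A: s[0]='a'->'c', delta=(3-1)*11^3 mod 1009 = 644, hash=228+644 mod 1009 = 872
Option B: s[1]='g'->'i', delta=(9-7)*11^2 mod 1009 = 242, hash=228+242 mod 1009 = 470 <-- target
Option C: s[0]='a'->'g', delta=(7-1)*11^3 mod 1009 = 923, hash=228+923 mod 1009 = 142
Option D: s[2]='f'->'i', delta=(9-6)*11^1 mod 1009 = 33, hash=228+33 mod 1009 = 261

Answer: B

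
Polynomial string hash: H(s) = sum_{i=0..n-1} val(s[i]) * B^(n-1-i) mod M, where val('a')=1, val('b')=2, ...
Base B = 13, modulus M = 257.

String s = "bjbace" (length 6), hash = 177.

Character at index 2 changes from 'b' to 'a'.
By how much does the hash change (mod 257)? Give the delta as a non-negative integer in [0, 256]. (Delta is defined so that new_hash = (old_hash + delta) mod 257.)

Delta formula: (val(new) - val(old)) * B^(n-1-k) mod M
  val('a') - val('b') = 1 - 2 = -1
  B^(n-1-k) = 13^3 mod 257 = 141
  Delta = -1 * 141 mod 257 = 116

Answer: 116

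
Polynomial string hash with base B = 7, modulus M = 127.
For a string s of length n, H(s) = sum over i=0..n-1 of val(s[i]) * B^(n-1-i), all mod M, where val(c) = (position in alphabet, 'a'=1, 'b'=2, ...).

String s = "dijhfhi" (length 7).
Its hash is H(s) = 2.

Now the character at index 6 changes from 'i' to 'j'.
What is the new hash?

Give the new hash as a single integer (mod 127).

Answer: 3

Derivation:
val('i') = 9, val('j') = 10
Position k = 6, exponent = n-1-k = 0
B^0 mod M = 7^0 mod 127 = 1
Delta = (10 - 9) * 1 mod 127 = 1
New hash = (2 + 1) mod 127 = 3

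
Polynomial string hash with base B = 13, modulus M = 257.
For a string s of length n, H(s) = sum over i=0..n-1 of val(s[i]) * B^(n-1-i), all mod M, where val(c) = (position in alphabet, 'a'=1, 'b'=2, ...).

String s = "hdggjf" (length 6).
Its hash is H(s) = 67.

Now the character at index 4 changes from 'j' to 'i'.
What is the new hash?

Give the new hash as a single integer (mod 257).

Answer: 54

Derivation:
val('j') = 10, val('i') = 9
Position k = 4, exponent = n-1-k = 1
B^1 mod M = 13^1 mod 257 = 13
Delta = (9 - 10) * 13 mod 257 = 244
New hash = (67 + 244) mod 257 = 54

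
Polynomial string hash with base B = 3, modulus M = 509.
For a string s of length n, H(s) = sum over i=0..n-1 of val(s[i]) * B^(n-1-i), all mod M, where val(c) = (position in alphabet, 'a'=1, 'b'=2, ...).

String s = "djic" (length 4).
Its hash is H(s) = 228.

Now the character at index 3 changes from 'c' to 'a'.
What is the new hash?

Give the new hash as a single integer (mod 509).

val('c') = 3, val('a') = 1
Position k = 3, exponent = n-1-k = 0
B^0 mod M = 3^0 mod 509 = 1
Delta = (1 - 3) * 1 mod 509 = 507
New hash = (228 + 507) mod 509 = 226

Answer: 226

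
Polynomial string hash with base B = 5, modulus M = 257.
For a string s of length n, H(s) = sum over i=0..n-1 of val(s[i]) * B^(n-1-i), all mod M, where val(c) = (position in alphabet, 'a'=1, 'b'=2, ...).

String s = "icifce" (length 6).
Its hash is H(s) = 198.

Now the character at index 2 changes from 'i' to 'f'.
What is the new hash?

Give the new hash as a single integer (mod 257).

Answer: 80

Derivation:
val('i') = 9, val('f') = 6
Position k = 2, exponent = n-1-k = 3
B^3 mod M = 5^3 mod 257 = 125
Delta = (6 - 9) * 125 mod 257 = 139
New hash = (198 + 139) mod 257 = 80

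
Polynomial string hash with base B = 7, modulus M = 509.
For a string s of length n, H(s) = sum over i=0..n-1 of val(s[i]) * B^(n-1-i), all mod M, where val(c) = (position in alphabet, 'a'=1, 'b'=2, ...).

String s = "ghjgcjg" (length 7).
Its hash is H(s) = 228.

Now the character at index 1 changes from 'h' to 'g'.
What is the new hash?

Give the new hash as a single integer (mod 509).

Answer: 218

Derivation:
val('h') = 8, val('g') = 7
Position k = 1, exponent = n-1-k = 5
B^5 mod M = 7^5 mod 509 = 10
Delta = (7 - 8) * 10 mod 509 = 499
New hash = (228 + 499) mod 509 = 218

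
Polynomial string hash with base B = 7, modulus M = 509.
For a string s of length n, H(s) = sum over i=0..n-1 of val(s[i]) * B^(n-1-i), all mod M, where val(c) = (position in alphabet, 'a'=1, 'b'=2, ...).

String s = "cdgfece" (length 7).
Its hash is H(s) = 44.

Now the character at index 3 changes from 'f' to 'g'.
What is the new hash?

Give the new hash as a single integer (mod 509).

Answer: 387

Derivation:
val('f') = 6, val('g') = 7
Position k = 3, exponent = n-1-k = 3
B^3 mod M = 7^3 mod 509 = 343
Delta = (7 - 6) * 343 mod 509 = 343
New hash = (44 + 343) mod 509 = 387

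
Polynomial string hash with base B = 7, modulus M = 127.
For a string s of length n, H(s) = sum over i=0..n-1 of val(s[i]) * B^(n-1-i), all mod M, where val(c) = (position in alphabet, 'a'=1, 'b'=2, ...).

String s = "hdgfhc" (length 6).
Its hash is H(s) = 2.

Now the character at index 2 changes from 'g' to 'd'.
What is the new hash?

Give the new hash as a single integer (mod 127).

val('g') = 7, val('d') = 4
Position k = 2, exponent = n-1-k = 3
B^3 mod M = 7^3 mod 127 = 89
Delta = (4 - 7) * 89 mod 127 = 114
New hash = (2 + 114) mod 127 = 116

Answer: 116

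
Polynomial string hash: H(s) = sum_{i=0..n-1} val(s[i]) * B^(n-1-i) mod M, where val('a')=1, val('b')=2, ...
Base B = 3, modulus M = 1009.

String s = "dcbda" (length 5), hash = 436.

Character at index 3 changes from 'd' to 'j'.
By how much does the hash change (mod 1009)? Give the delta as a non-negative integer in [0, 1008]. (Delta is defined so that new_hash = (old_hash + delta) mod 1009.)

Answer: 18

Derivation:
Delta formula: (val(new) - val(old)) * B^(n-1-k) mod M
  val('j') - val('d') = 10 - 4 = 6
  B^(n-1-k) = 3^1 mod 1009 = 3
  Delta = 6 * 3 mod 1009 = 18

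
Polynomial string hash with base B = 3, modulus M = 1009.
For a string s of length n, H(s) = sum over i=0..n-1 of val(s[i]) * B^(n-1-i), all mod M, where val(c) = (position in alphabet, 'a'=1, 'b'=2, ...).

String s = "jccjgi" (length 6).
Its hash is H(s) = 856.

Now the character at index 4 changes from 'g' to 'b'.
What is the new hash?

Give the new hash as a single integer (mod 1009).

Answer: 841

Derivation:
val('g') = 7, val('b') = 2
Position k = 4, exponent = n-1-k = 1
B^1 mod M = 3^1 mod 1009 = 3
Delta = (2 - 7) * 3 mod 1009 = 994
New hash = (856 + 994) mod 1009 = 841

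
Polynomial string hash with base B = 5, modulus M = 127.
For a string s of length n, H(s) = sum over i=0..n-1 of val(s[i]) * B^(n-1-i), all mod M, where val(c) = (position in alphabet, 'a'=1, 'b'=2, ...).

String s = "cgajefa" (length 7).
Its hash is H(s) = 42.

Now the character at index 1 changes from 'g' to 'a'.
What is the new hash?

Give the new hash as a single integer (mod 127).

val('g') = 7, val('a') = 1
Position k = 1, exponent = n-1-k = 5
B^5 mod M = 5^5 mod 127 = 77
Delta = (1 - 7) * 77 mod 127 = 46
New hash = (42 + 46) mod 127 = 88

Answer: 88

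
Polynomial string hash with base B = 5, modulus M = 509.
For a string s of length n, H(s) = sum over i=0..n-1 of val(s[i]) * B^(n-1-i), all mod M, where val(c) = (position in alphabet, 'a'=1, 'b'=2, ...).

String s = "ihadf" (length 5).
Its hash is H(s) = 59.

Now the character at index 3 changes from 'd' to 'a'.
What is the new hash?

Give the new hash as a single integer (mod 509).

Answer: 44

Derivation:
val('d') = 4, val('a') = 1
Position k = 3, exponent = n-1-k = 1
B^1 mod M = 5^1 mod 509 = 5
Delta = (1 - 4) * 5 mod 509 = 494
New hash = (59 + 494) mod 509 = 44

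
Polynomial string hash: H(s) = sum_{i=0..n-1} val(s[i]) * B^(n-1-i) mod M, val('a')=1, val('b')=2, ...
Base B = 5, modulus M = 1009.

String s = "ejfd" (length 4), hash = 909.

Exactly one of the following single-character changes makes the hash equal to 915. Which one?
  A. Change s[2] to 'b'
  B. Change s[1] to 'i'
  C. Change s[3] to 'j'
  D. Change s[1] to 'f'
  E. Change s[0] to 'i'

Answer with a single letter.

Option A: s[2]='f'->'b', delta=(2-6)*5^1 mod 1009 = 989, hash=909+989 mod 1009 = 889
Option B: s[1]='j'->'i', delta=(9-10)*5^2 mod 1009 = 984, hash=909+984 mod 1009 = 884
Option C: s[3]='d'->'j', delta=(10-4)*5^0 mod 1009 = 6, hash=909+6 mod 1009 = 915 <-- target
Option D: s[1]='j'->'f', delta=(6-10)*5^2 mod 1009 = 909, hash=909+909 mod 1009 = 809
Option E: s[0]='e'->'i', delta=(9-5)*5^3 mod 1009 = 500, hash=909+500 mod 1009 = 400

Answer: C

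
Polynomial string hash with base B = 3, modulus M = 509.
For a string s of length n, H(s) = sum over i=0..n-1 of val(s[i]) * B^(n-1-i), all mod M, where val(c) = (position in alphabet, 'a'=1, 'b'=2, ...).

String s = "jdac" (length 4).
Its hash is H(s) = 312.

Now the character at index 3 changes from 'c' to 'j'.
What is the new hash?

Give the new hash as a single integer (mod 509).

Answer: 319

Derivation:
val('c') = 3, val('j') = 10
Position k = 3, exponent = n-1-k = 0
B^0 mod M = 3^0 mod 509 = 1
Delta = (10 - 3) * 1 mod 509 = 7
New hash = (312 + 7) mod 509 = 319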